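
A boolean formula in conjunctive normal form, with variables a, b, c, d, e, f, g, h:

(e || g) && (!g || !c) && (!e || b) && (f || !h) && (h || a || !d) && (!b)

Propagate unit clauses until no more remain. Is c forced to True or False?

False

(!b) is a unit clause: b = False.
From (!e || b) and b = False: e = False.
From (e || g) and e = False: g = True.
(!c || !g) with g = True leaves only !c, so c = False.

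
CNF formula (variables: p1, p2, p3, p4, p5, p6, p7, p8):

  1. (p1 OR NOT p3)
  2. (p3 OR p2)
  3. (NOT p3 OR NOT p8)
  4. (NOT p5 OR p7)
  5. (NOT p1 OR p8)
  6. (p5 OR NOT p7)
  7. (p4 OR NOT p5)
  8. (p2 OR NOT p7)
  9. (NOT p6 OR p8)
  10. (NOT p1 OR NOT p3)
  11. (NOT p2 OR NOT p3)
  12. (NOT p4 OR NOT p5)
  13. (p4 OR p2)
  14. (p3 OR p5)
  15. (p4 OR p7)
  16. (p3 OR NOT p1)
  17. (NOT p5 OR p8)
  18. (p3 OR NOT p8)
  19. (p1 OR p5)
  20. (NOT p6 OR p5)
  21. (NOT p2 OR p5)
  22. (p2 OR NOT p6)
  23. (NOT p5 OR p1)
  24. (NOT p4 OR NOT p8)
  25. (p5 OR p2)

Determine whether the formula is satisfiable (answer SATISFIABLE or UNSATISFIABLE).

UNSATISFIABLE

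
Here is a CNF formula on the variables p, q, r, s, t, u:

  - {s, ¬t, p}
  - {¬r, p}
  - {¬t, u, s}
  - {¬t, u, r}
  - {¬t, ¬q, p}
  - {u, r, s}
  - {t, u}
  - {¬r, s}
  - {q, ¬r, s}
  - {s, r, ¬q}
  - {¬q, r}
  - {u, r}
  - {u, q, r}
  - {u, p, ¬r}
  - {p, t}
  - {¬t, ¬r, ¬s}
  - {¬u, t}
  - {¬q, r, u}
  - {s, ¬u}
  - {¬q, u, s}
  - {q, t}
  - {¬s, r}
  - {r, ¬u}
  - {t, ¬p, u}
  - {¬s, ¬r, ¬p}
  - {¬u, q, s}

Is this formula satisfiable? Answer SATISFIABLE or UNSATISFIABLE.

r = True:
  propagation gives p=True, s=True; an empty clause results — contradiction.
r = False:
  propagation gives q=False, u=True; an empty clause results — contradiction.
Every branch closes, so no satisfying assignment exists.

UNSATISFIABLE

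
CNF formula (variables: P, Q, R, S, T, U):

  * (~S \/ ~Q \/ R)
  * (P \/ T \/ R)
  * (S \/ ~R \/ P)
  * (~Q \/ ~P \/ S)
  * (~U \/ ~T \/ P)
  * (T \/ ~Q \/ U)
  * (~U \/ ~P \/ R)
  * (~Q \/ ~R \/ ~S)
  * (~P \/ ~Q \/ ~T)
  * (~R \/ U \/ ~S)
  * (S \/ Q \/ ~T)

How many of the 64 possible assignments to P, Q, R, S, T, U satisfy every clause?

10

Case analysis on P and Q:
  P=1, Q=1: a clause becomes empty — 0.
  P=1, Q=0: 7 of the 16 assignments to (R,S,T,U) work.
  P=0, Q=1: remaining (R,S,T,U) ∈ {(0,0,1,0)} — 1.
  P=0, Q=0: remaining (R,S,T,U) ∈ {(0,1,1,0); (1,1,0,1)} — 2.
Total: 0 + 7 + 1 + 2 = 10.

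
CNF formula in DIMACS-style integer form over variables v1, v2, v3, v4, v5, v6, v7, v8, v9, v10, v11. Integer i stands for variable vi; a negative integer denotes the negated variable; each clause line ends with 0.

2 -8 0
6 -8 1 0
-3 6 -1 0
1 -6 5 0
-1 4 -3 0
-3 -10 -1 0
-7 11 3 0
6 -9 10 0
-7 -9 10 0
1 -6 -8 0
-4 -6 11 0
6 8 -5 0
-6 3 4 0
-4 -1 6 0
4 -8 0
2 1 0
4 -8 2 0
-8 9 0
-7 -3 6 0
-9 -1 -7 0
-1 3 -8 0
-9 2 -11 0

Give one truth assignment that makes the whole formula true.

v1 = T  v2 = F  v3 = F  v4 = F  v5 = F  v6 = F  v7 = F  v8 = F  v9 = F  v10 = T  v11 = T

Check each clause:
  1. (v2 | ~v8) — ~v8 is true.
  2. (v6 | ~v8 | v1) — ~v8 is true.
  3. (~v3 | ~v1 | v6) — ~v3 is true.
  4. (v5 | v1 | ~v6) — v1 is true.
  5. (~v3 | ~v1 | v4) — ~v3 is true.
  6. (~v10 | ~v1 | ~v3) — ~v3 is true.
  7. (v11 | ~v7 | v3) — v11 is true.
  8. (v6 | v10 | ~v9) — v10 is true.
  9. (~v9 | ~v7 | v10) — ~v7 is true.
  10. (~v8 | ~v6 | v1) — ~v8 is true.
  11. (~v4 | v11 | ~v6) — ~v6 is true.
  12. (v8 | ~v5 | v6) — ~v5 is true.
  13. (~v6 | v3 | v4) — ~v6 is true.
  14. (v6 | ~v4 | ~v1) — ~v4 is true.
  15. (~v8 | v4) — ~v8 is true.
  16. (v1 | v2) — v1 is true.
  17. (v4 | v2 | ~v8) — ~v8 is true.
  18. (~v8 | v9) — ~v8 is true.
  19. (~v3 | v6 | ~v7) — ~v7 is true.
  20. (~v1 | ~v7 | ~v9) — ~v7 is true.
  21. (v3 | ~v1 | ~v8) — ~v8 is true.
  22. (~v11 | ~v9 | v2) — ~v9 is true.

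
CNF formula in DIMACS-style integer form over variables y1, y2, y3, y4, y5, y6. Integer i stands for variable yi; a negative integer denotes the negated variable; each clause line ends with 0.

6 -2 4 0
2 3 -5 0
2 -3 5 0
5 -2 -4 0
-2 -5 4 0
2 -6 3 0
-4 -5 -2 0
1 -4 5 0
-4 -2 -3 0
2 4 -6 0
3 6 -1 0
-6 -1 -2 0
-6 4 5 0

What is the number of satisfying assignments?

7

The models are:
  y1=0 y2=0 y3=0 y4=0 y5=0 y6=0
  y1=0 y2=0 y3=1 y4=0 y5=1 y6=0
  y1=0 y2=0 y3=1 y4=1 y5=1 y6=0
  y1=0 y2=0 y3=1 y4=1 y5=1 y6=1
  y1=1 y2=0 y3=1 y4=0 y5=1 y6=0
  y1=1 y2=0 y3=1 y4=1 y5=1 y6=0
  y1=1 y2=0 y3=1 y4=1 y5=1 y6=1
Count: 7.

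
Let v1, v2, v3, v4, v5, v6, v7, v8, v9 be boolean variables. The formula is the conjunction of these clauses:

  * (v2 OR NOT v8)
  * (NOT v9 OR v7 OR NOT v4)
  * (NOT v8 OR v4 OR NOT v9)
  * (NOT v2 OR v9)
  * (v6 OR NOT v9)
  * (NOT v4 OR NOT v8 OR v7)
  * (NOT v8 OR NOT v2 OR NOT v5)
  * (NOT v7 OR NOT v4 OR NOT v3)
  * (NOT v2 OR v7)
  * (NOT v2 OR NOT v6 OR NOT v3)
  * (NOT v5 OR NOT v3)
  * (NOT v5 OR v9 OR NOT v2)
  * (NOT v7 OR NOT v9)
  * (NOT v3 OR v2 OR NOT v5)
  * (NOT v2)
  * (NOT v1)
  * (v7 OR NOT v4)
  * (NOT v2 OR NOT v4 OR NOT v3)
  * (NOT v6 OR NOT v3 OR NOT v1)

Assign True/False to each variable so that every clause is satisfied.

Unit propagation: (NOT v2) forces v2 = False.
(NOT v8) is a unit clause, so v8 = False.
(NOT v1) is a unit clause, so v1 = False.
v4 occurs only negated in the remaining clauses — set v4 = False.
v5 occurs only negated in the remaining clauses — set v5 = False.
Try v6 = False.
  then v9 is forced to False.
v3, v7 are now unconstrained; take v3 = True, v7 = True.

v1 = F, v2 = F, v3 = T, v4 = F, v5 = F, v6 = F, v7 = T, v8 = F, v9 = F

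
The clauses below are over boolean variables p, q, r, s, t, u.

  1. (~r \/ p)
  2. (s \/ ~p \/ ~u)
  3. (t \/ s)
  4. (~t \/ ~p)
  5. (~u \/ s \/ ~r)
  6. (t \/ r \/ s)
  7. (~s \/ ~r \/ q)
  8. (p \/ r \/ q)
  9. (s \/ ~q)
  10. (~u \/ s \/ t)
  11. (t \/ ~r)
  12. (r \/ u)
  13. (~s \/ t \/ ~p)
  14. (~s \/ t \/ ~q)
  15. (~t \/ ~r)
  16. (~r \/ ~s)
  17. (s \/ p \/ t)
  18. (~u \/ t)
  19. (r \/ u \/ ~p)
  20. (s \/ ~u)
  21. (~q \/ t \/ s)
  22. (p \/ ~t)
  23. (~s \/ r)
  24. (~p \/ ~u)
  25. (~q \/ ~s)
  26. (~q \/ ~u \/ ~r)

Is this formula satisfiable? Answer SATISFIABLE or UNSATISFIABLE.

UNSATISFIABLE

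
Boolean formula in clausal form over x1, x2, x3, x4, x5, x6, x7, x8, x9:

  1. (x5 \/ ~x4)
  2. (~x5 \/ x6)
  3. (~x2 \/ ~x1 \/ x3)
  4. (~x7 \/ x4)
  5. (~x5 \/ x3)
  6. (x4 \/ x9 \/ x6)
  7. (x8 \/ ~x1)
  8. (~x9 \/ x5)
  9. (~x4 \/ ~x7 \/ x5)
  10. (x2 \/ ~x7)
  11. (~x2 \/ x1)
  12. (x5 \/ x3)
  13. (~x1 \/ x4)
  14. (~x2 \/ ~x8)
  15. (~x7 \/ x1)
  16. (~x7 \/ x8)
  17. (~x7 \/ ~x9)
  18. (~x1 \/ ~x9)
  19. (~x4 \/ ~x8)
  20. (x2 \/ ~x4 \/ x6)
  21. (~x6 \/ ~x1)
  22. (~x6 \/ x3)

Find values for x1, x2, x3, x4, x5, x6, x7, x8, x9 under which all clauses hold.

x1=False, x2=False, x3=True, x4=False, x5=True, x6=True, x7=False, x8=True, x9=True

Check each clause:
  1. (~x4 \/ x5) — ~x4 is true.
  2. (x6 \/ ~x5) — x6 is true.
  3. (x3 \/ ~x2 \/ ~x1) — x3 is true.
  4. (x4 \/ ~x7) — ~x7 is true.
  5. (x3 \/ ~x5) — x3 is true.
  6. (x6 \/ x9 \/ x4) — x9 is true.
  7. (~x1 \/ x8) — x8 is true.
  8. (~x9 \/ x5) — x5 is true.
  9. (x5 \/ ~x7 \/ ~x4) — ~x7 is true.
  10. (x2 \/ ~x7) — ~x7 is true.
  11. (x1 \/ ~x2) — ~x2 is true.
  12. (x5 \/ x3) — x3 is true.
  13. (x4 \/ ~x1) — ~x1 is true.
  14. (~x2 \/ ~x8) — ~x2 is true.
  15. (~x7 \/ x1) — ~x7 is true.
  16. (x8 \/ ~x7) — x8 is true.
  17. (~x9 \/ ~x7) — ~x7 is true.
  18. (~x9 \/ ~x1) — ~x1 is true.
  19. (~x8 \/ ~x4) — ~x4 is true.
  20. (~x4 \/ x2 \/ x6) — ~x4 is true.
  21. (~x1 \/ ~x6) — ~x1 is true.
  22. (~x6 \/ x3) — x3 is true.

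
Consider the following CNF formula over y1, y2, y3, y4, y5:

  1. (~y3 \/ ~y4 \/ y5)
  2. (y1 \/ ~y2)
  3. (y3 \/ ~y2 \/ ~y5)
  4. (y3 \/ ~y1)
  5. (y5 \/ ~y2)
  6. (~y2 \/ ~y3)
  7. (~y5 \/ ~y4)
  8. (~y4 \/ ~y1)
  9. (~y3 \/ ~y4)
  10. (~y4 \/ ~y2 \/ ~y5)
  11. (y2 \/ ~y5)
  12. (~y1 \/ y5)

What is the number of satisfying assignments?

3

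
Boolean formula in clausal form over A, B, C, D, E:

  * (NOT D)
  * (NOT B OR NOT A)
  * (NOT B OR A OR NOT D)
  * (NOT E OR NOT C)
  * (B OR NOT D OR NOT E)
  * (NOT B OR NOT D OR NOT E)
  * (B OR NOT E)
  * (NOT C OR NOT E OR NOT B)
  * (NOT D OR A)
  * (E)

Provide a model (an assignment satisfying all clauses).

A = 0, B = 1, C = 0, D = 0, E = 1

Check each clause:
  1. (NOT D) — NOT D is true.
  2. (NOT B OR NOT A) — NOT A is true.
  3. (A OR NOT D OR NOT B) — NOT D is true.
  4. (NOT C OR NOT E) — NOT C is true.
  5. (NOT E OR B OR NOT D) — B is true.
  6. (NOT D OR NOT B OR NOT E) — NOT D is true.
  7. (NOT E OR B) — B is true.
  8. (NOT E OR NOT B OR NOT C) — NOT C is true.
  9. (A OR NOT D) — NOT D is true.
  10. (E) — E is true.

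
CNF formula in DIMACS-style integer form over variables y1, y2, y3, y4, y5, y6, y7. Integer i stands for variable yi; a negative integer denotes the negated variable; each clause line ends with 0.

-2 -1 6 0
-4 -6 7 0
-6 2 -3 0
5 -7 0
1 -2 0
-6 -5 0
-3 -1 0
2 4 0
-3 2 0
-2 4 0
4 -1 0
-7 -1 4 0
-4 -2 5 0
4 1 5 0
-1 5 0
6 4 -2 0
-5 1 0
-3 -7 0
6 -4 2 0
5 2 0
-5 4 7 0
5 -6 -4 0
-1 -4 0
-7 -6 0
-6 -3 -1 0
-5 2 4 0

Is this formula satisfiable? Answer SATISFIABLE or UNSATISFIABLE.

UNSATISFIABLE

y4 = True:
  propagation gives y1=False, y2=False, y3=False, y5=False; an empty clause results — contradiction.
y4 = False:
  propagation gives y2=True; an empty clause results — contradiction.
Every branch closes, so no satisfying assignment exists.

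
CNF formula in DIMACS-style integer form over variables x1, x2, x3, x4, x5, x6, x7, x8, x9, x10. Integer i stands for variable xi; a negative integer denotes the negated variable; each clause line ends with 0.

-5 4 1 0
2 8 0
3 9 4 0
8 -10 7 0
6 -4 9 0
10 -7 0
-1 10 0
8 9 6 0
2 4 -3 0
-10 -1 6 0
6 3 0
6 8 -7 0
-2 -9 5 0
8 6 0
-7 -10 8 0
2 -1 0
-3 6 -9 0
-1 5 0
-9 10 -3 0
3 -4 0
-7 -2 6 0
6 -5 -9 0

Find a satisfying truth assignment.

x1=False, x2=True, x3=True, x4=False, x5=False, x6=True, x7=False, x8=True, x9=False, x10=False

x6 occurs only positively in the remaining clauses — set x6 = True.
Pure literal: x8 appears only positively; assign x8 = True.
Set x1 = False and propagate.
Branch on x2: take x2 = True.
Try x3 = True.
The remaining clauses are satisfied by x4 = False, x5 = False, x7 = False, x9 = False, x10 = False.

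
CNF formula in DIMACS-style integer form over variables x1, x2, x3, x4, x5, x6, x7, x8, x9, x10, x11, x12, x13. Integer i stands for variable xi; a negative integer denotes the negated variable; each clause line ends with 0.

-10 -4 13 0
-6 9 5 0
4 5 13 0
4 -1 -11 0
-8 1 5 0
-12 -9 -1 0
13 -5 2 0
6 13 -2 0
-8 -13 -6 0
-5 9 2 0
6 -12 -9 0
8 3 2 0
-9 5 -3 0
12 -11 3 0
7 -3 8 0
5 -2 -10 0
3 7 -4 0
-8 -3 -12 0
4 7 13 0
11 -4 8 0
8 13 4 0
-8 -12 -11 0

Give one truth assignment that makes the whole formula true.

x1 = T, x2 = F, x3 = T, x4 = T, x5 = F, x6 = F, x7 = T, x8 = T, x9 = F, x10 = F, x11 = T, x12 = F, x13 = F

Check each clause:
  1. (~x10 \/ ~x4 \/ x13) — ~x10 is true.
  2. (~x6 \/ x9 \/ x5) — ~x6 is true.
  3. (x13 \/ x4 \/ x5) — x4 is true.
  4. (~x1 \/ x4 \/ ~x11) — x4 is true.
  5. (x1 \/ x5 \/ ~x8) — x1 is true.
  6. (~x1 \/ ~x9 \/ ~x12) — ~x12 is true.
  7. (x2 \/ x13 \/ ~x5) — ~x5 is true.
  8. (x6 \/ x13 \/ ~x2) — ~x2 is true.
  9. (~x6 \/ ~x13 \/ ~x8) — ~x6 is true.
  10. (x2 \/ x9 \/ ~x5) — ~x5 is true.
  11. (~x12 \/ ~x9 \/ x6) — ~x12 is true.
  12. (x3 \/ x2 \/ x8) — x8 is true.
  13. (~x3 \/ x5 \/ ~x9) — ~x9 is true.
  14. (x3 \/ x12 \/ ~x11) — x3 is true.
  15. (x8 \/ ~x3 \/ x7) — x8 is true.
  16. (~x10 \/ x5 \/ ~x2) — ~x2 is true.
  17. (~x4 \/ x3 \/ x7) — x3 is true.
  18. (~x12 \/ ~x8 \/ ~x3) — ~x12 is true.
  19. (x4 \/ x13 \/ x7) — x4 is true.
  20. (~x4 \/ x11 \/ x8) — x8 is true.
  21. (x8 \/ x4 \/ x13) — x8 is true.
  22. (~x11 \/ ~x8 \/ ~x12) — ~x12 is true.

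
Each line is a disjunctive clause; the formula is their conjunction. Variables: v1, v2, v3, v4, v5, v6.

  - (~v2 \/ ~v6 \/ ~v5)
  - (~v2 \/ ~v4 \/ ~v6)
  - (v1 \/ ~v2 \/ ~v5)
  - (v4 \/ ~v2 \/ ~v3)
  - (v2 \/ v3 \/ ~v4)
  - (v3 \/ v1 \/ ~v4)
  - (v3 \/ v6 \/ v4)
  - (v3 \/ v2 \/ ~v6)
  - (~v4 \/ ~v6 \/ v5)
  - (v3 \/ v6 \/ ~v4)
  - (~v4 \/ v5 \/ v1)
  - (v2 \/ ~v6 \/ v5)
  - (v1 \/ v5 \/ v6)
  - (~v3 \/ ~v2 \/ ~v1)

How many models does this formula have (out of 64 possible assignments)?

Split on v2, then v4.
  v2=1, v4=1: a clause becomes empty — 0.
  v2=1, v4=0: remaining (v1,v3,v5,v6) ∈ {(0,0,0,1); (1,0,0,1)} — 2.
  v2=0, v4=1: 5 of the 16 assignments to (v1,v3,v5,v6) work.
  v2=0, v4=0: 5 of the 16 assignments to (v1,v3,v5,v6) work.
Total: 0 + 2 + 5 + 5 = 12.

12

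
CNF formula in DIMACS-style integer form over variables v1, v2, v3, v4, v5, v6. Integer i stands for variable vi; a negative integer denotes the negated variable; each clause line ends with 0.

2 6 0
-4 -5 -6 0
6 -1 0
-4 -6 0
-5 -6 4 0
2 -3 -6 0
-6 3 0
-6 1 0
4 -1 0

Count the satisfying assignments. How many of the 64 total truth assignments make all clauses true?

8

Split on v6, then v4.
  v6=T, v4=T: a clause becomes empty — 0.
  v6=T, v4=F: a clause becomes empty — 0.
  v6=F, v4=T: remaining (v1,v2,v3,v5) ∈ {(F,T,F,F); (F,T,F,T); (F,T,T,F); (F,T,T,T)} — 4.
  v6=F, v4=F: remaining (v1,v2,v3,v5) ∈ {(F,T,F,F); (F,T,F,T); (F,T,T,F); (F,T,T,T)} — 4.
Total: 0 + 0 + 4 + 4 = 8.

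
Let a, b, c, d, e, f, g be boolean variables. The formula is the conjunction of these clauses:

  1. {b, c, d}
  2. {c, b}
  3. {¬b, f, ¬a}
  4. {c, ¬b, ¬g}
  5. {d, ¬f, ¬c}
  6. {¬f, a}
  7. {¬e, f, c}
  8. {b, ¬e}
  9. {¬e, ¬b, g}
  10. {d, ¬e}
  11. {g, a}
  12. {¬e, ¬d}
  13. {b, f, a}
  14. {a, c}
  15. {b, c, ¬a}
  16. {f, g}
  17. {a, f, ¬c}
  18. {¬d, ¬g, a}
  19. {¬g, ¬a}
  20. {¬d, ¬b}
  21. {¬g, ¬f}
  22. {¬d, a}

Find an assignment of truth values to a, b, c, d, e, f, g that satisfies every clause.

a=T  b=F  c=T  d=T  e=F  f=T  g=F

Pure literal: e appears only negated; assign e = False.
Try a = True.
  then g is forced to False.
  then f is forced to True.
Set b = False and propagate.
  then c is forced to True.
  then d is forced to True.
Every clause has at least one true literal under this assignment.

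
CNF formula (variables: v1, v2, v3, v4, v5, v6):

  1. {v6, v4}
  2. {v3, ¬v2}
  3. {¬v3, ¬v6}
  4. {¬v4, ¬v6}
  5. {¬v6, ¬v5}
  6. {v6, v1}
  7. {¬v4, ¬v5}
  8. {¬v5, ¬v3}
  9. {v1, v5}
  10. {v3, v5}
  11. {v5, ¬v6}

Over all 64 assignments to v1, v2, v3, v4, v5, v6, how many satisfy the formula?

2

The models are:
  v1=T v2=F v3=T v4=T v5=F v6=F
  v1=T v2=T v3=T v4=T v5=F v6=F
That's 2 in total.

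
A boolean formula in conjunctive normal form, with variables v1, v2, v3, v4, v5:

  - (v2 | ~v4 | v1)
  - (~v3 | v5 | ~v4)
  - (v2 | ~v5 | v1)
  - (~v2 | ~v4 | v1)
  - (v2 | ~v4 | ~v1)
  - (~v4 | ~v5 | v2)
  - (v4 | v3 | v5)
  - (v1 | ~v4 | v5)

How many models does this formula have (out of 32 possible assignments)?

Split on v4, then v1.
  v4=1, v1=1: remaining (v2,v3,v5) ∈ {(1,0,0); (1,0,1); (1,1,1)} — 3.
  v4=1, v1=0: a clause becomes empty — 0.
  v4=0, v1=1: v2 free; 3 ways for (v3,v5) × 2^1 = 6.
  v4=0, v1=0: remaining (v2,v3,v5) ∈ {(0,1,0); (1,0,1); (1,1,0); (1,1,1)} — 4.
Total: 3 + 0 + 6 + 4 = 13.

13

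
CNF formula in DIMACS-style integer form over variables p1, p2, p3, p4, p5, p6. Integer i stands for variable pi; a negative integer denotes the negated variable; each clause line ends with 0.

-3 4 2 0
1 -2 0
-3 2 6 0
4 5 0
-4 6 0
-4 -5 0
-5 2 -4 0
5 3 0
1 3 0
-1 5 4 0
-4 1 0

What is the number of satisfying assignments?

8

Case analysis on p4 and p5:
  p4=1, p5=1: a clause becomes empty — 0.
  p4=1, p5=0: remaining (p1,p2,p3,p6) ∈ {(1,0,1,1); (1,1,1,1)} — 2.
  p4=0, p5=1: p6 free; 3 ways for (p1,p2,p3) × 2^1 = 6.
  p4=0, p5=0: a clause becomes empty — 0.
Total: 0 + 2 + 6 + 0 = 8.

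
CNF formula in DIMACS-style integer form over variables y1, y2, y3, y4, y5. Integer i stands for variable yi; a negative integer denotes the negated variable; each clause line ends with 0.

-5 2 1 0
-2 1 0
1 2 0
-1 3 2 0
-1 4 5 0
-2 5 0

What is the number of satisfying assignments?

Case analysis on y1 and y2:
  y1=T, y2=T: remaining (y3,y4,y5) ∈ {(F,F,T); (F,T,T); (T,F,T); (T,T,T)} — 4.
  y1=T, y2=F: remaining (y3,y4,y5) ∈ {(T,F,T); (T,T,F); (T,T,T)} — 3.
  y1=F, y2=T: a clause becomes empty — 0.
  y1=F, y2=F: a clause becomes empty — 0.
Total: 4 + 3 + 0 + 0 = 7.

7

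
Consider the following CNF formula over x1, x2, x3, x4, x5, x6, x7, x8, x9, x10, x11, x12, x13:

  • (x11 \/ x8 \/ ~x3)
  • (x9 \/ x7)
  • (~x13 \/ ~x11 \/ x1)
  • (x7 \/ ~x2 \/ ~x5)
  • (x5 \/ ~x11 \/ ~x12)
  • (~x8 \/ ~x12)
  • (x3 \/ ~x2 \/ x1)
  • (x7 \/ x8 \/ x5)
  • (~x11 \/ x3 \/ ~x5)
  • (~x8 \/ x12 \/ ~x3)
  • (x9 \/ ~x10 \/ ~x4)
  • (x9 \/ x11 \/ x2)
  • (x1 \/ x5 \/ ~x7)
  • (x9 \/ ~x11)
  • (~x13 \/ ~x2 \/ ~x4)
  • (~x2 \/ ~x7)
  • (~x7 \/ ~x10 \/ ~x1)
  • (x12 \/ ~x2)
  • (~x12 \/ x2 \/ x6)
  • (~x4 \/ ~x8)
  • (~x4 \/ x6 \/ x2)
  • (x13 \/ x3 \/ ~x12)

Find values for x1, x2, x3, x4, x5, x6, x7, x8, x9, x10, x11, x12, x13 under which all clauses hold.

x1 = True, x2 = False, x3 = False, x4 = False, x5 = True, x6 = False, x7 = False, x8 = True, x9 = True, x10 = True, x11 = False, x12 = False, x13 = True

Check each clause:
  1. (x11 \/ x8 \/ ~x3) — x8 is true.
  2. (x7 \/ x9) — x9 is true.
  3. (~x13 \/ x1 \/ ~x11) — x1 is true.
  4. (~x2 \/ x7 \/ ~x5) — ~x2 is true.
  5. (~x11 \/ ~x12 \/ x5) — ~x11 is true.
  6. (~x12 \/ ~x8) — ~x12 is true.
  7. (~x2 \/ x3 \/ x1) — x1 is true.
  8. (x5 \/ x8 \/ x7) — x8 is true.
  9. (x3 \/ ~x11 \/ ~x5) — ~x11 is true.
  10. (~x8 \/ ~x3 \/ x12) — ~x3 is true.
  11. (~x10 \/ ~x4 \/ x9) — x9 is true.
  12. (x9 \/ x2 \/ x11) — x9 is true.
  13. (x1 \/ ~x7 \/ x5) — x1 is true.
  14. (x9 \/ ~x11) — x9 is true.
  15. (~x13 \/ ~x2 \/ ~x4) — ~x4 is true.
  16. (~x7 \/ ~x2) — ~x7 is true.
  17. (~x10 \/ ~x7 \/ ~x1) — ~x7 is true.
  18. (~x2 \/ x12) — ~x2 is true.
  19. (x2 \/ x6 \/ ~x12) — ~x12 is true.
  20. (~x8 \/ ~x4) — ~x4 is true.
  21. (~x4 \/ x2 \/ x6) — ~x4 is true.
  22. (~x12 \/ x13 \/ x3) — ~x12 is true.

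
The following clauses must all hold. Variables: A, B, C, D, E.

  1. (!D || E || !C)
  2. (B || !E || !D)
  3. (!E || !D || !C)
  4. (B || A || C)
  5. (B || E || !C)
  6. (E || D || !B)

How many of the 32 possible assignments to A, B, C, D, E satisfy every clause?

13

Case analysis on E and B:
  E=1, B=1: A free; 3 ways for (C,D) × 2^1 = 6.
  E=1, B=0: remaining (A,C,D) ∈ {(0,1,0); (1,0,0); (1,1,0)} — 3.
  E=0, B=1: remaining (A,C,D) ∈ {(0,0,1); (1,0,1)} — 2.
  E=0, B=0: remaining (A,C,D) ∈ {(1,0,0); (1,0,1)} — 2.
Total: 6 + 3 + 2 + 2 = 13.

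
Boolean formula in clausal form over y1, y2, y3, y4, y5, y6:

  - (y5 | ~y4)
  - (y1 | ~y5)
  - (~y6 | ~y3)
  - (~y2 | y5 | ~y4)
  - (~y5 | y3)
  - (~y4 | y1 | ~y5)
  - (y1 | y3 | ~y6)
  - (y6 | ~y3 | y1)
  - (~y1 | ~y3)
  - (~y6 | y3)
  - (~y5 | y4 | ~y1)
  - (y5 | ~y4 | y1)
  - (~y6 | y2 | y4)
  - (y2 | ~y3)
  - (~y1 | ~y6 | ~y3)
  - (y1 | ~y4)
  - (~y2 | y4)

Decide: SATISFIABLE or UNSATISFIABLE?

SATISFIABLE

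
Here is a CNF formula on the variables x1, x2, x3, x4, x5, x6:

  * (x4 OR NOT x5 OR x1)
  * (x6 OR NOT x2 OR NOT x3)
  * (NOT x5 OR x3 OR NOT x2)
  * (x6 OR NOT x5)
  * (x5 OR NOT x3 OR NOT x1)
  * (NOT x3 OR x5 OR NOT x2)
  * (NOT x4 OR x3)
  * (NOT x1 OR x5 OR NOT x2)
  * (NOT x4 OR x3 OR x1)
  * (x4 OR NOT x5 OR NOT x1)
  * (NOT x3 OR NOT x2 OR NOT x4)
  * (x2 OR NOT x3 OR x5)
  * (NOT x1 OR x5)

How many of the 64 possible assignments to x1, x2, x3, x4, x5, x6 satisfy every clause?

The models are:
  x1=0 x2=0 x3=0 x4=0 x5=0 x6=0
  x1=0 x2=0 x3=0 x4=0 x5=0 x6=1
  x1=0 x2=0 x3=1 x4=1 x5=1 x6=1
  x1=0 x2=1 x3=0 x4=0 x5=0 x6=0
  x1=0 x2=1 x3=0 x4=0 x5=0 x6=1
  x1=1 x2=0 x3=1 x4=1 x5=1 x6=1
That's 6 in total.

6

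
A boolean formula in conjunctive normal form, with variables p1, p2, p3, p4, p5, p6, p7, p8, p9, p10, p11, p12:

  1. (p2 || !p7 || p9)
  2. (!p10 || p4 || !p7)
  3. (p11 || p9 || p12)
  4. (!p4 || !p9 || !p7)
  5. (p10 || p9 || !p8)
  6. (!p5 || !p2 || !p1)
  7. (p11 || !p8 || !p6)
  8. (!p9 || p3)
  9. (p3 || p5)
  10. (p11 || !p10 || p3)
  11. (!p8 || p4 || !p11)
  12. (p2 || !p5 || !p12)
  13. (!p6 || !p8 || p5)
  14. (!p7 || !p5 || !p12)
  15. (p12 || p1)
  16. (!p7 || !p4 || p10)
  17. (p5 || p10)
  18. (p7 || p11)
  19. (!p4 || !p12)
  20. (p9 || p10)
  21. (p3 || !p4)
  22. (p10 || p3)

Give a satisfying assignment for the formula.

p1=1, p2=0, p3=1, p4=0, p5=0, p6=1, p7=0, p8=0, p9=1, p10=1, p11=1, p12=0

p3 occurs only positively in the remaining clauses — set p3 = True.
p8 occurs only negated in the remaining clauses — set p8 = False.
Branch on p1: take p1 = True.
Try p2 = False.
Try p4 = False.
For the remaining variables, p5 = False, p6 = True, p7 = False, p9 = True, p10 = True, p11 = True, p12 = False works.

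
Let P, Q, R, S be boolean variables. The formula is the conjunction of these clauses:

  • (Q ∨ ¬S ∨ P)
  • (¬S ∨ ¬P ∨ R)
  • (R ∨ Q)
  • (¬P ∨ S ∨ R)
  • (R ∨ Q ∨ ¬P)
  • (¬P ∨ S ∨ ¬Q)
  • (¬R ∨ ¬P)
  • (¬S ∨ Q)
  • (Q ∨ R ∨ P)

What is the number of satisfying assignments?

5

The models are:
  P=F Q=F R=T S=F
  P=F Q=T R=F S=F
  P=F Q=T R=F S=T
  P=F Q=T R=T S=F
  P=F Q=T R=T S=T
That's 5 in total.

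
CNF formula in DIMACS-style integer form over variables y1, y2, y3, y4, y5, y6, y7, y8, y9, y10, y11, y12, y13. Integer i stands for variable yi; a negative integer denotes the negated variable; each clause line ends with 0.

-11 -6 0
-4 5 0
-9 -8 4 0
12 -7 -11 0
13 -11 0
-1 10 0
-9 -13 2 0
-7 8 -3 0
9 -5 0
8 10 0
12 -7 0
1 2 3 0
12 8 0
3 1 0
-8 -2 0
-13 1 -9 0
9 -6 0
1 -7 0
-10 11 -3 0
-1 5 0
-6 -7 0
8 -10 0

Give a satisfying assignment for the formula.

y1=0, y2=0, y3=1, y4=0, y5=0, y6=0, y7=0, y8=1, y9=0, y10=0, y11=1, y12=1, y13=1

Pure literal: y6 appears only negated; assign y6 = False.
y7 occurs only negated in the remaining clauses — set y7 = False.
Set y1 = False and propagate.
  then y3 is forced to True.
Branch on y2: take y2 = False.
Branch on y4: take y4 = False.
The remaining clauses are satisfied by y5 = False, y8 = True, y9 = False, y10 = False, y11 = True, y12 = True, y13 = True.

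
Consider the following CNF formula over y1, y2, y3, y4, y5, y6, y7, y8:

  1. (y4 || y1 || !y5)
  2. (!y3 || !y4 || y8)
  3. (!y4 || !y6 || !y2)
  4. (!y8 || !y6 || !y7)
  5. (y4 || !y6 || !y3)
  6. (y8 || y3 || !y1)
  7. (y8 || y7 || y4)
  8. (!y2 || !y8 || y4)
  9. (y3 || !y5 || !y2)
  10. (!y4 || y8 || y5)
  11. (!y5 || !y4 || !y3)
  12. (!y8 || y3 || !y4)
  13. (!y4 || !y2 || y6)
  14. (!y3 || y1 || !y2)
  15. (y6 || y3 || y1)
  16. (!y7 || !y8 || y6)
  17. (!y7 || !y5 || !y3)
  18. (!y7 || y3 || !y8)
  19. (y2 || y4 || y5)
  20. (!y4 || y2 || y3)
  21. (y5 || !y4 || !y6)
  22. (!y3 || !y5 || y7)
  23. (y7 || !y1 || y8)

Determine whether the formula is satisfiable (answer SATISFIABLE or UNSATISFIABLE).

Try y1 = False.
Branch on y2: take y2 = False.
The remaining clauses are satisfied by y3 = True, y4 = True, y5 = False, y6 = False, y7 = False, y8 = True.
Every clause has at least one true literal under this assignment.
So y1=0, y2=0, y3=1, y4=1, y5=0, y6=0, y7=0, y8=1 is a satisfying assignment.

SATISFIABLE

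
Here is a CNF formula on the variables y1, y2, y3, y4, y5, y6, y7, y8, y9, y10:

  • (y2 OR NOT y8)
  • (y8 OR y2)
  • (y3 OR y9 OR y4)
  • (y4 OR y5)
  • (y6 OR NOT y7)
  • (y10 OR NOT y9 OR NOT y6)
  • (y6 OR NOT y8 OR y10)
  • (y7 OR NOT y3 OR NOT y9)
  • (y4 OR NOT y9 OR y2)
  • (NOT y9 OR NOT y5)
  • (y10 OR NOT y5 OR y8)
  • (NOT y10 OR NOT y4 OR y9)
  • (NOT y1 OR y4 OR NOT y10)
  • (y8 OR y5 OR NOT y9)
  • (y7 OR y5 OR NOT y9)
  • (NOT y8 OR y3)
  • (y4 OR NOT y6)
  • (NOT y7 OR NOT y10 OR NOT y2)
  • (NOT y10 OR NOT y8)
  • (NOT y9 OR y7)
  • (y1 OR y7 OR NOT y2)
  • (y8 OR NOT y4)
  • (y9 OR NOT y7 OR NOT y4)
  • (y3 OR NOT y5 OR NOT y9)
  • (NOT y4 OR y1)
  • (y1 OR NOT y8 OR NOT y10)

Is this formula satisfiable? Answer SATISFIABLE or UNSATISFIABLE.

SATISFIABLE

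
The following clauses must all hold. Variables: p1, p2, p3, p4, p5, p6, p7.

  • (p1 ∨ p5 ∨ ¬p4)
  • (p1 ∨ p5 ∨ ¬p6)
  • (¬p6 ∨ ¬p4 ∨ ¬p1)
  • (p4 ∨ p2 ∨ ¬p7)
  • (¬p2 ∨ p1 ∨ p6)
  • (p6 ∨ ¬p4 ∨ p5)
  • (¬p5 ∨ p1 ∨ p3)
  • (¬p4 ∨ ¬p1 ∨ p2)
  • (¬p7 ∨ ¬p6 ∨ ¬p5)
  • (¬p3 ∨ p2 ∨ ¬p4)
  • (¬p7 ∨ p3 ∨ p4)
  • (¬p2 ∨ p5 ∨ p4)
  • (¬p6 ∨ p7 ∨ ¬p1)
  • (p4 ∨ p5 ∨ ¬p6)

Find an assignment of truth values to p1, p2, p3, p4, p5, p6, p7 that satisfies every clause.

Try p1 = False.
The remaining clauses are satisfied by p2 = True, p3 = True, p4 = False, p5 = True, p6 = True, p7 = False.
Every clause has at least one true literal under this assignment.

p1=F, p2=T, p3=T, p4=F, p5=T, p6=T, p7=F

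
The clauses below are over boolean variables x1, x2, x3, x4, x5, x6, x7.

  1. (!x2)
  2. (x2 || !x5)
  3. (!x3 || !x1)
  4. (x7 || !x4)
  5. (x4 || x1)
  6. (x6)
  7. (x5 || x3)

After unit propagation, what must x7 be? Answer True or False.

True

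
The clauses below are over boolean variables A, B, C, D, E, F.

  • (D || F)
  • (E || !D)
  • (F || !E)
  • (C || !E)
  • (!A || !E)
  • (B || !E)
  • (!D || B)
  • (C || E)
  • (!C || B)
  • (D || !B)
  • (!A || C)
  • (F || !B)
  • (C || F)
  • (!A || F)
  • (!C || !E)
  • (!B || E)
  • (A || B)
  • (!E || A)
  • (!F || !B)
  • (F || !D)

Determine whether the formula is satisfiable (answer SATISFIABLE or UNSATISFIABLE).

UNSATISFIABLE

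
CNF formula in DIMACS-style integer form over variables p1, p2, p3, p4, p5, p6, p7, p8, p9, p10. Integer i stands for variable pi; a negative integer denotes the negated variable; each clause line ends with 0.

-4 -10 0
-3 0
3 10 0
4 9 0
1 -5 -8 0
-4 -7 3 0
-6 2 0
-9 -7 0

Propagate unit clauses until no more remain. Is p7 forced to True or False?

(NOT p3) stands alone — p3 = False.
(p10 OR p3): since p3 = False, the clause reduces to (p10). p10 = True.
(NOT p4 OR NOT p10) with p10 = True leaves only NOT p4, so p4 = False.
(p4 OR p9) with p4 = False leaves only p9, so p9 = True.
(NOT p9 OR NOT p7) with p9 = True leaves only NOT p7, so p7 = False.

False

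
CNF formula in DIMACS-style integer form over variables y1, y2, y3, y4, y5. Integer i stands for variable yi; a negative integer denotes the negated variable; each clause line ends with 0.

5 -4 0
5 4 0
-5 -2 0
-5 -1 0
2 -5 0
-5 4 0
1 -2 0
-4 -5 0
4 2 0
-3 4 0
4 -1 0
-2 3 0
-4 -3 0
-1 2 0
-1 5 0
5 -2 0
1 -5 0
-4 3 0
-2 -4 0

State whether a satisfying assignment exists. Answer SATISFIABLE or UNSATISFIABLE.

y4 = True:
  propagation gives y5=True; an empty clause results — contradiction.
y4 = False:
  propagation gives y5=True; an empty clause results — contradiction.
Every branch closes, so no satisfying assignment exists.

UNSATISFIABLE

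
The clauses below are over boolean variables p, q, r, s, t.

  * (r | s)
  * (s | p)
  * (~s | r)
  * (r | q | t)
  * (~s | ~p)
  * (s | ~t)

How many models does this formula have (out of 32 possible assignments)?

6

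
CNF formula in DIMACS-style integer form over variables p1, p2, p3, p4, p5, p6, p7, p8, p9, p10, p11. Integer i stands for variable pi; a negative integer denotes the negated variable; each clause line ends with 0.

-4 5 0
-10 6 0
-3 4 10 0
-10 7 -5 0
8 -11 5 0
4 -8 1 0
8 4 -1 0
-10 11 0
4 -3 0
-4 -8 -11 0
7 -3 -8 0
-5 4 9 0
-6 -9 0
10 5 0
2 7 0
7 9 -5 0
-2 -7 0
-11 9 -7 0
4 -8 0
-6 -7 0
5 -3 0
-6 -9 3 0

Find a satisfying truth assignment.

p1 = F, p2 = T, p3 = F, p4 = T, p5 = T, p6 = F, p7 = F, p8 = F, p9 = T, p10 = F, p11 = F

Check each clause:
  1. (¬p4 ∨ p5) — p5 is true.
  2. (p6 ∨ ¬p10) — ¬p10 is true.
  3. (p4 ∨ ¬p3 ∨ p10) — p4 is true.
  4. (¬p10 ∨ p7 ∨ ¬p5) — ¬p10 is true.
  5. (p5 ∨ p8 ∨ ¬p11) — p5 is true.
  6. (p4 ∨ p1 ∨ ¬p8) — ¬p8 is true.
  7. (p8 ∨ ¬p1 ∨ p4) — p4 is true.
  8. (¬p10 ∨ p11) — ¬p10 is true.
  9. (p4 ∨ ¬p3) — p4 is true.
  10. (¬p11 ∨ ¬p8 ∨ ¬p4) — ¬p8 is true.
  11. (p7 ∨ ¬p8 ∨ ¬p3) — ¬p8 is true.
  12. (¬p5 ∨ p9 ∨ p4) — p9 is true.
  13. (¬p6 ∨ ¬p9) — ¬p6 is true.
  14. (p5 ∨ p10) — p5 is true.
  15. (p2 ∨ p7) — p2 is true.
  16. (p7 ∨ ¬p5 ∨ p9) — p9 is true.
  17. (¬p7 ∨ ¬p2) — ¬p7 is true.
  18. (¬p11 ∨ ¬p7 ∨ p9) — ¬p7 is true.
  19. (¬p8 ∨ p4) — ¬p8 is true.
  20. (¬p7 ∨ ¬p6) — ¬p7 is true.
  21. (p5 ∨ ¬p3) — ¬p3 is true.
  22. (p3 ∨ ¬p9 ∨ ¬p6) — ¬p6 is true.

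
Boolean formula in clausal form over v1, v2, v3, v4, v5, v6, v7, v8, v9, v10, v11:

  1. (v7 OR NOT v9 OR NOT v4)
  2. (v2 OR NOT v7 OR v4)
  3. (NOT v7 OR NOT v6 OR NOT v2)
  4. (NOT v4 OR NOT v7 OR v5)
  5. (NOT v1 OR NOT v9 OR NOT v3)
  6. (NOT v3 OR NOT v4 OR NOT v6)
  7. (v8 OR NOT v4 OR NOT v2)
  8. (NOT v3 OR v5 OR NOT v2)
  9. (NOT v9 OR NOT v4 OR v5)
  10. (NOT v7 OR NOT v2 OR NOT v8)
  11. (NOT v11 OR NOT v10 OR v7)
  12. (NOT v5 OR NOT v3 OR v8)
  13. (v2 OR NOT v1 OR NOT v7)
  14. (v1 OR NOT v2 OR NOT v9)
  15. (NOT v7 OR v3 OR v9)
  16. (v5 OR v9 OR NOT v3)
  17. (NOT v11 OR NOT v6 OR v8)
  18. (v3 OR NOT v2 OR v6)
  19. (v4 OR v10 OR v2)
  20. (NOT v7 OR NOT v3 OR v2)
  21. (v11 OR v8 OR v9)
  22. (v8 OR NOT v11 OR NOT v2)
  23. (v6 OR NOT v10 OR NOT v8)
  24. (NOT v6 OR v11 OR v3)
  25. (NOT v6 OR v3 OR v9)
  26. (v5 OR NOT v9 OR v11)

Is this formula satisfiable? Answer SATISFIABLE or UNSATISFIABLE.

Set v1 = False and propagate.
Try v2 = True.
  then v9 is forced to False.
Try v3 = True.
  then v5 is forced to True.
  then v8 is forced to True.
  then v7 is forced to False.
The remaining clauses are satisfied by v4 = False, v6 = True, v10 = True, v11 = False.
So v1=F, v2=T, v3=T, v4=F, v5=T, v6=T, v7=F, v8=T, v9=F, v10=T, v11=F is a satisfying assignment.

SATISFIABLE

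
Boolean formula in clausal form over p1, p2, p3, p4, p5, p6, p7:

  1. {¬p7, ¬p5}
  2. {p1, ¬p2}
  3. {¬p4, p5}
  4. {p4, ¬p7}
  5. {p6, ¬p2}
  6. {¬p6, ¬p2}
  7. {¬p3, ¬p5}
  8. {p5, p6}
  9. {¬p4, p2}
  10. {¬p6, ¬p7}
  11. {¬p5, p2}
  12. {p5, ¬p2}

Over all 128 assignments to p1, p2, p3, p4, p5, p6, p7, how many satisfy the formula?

4

The models are:
  p1=0 p2=0 p3=0 p4=0 p5=0 p6=1 p7=0
  p1=0 p2=0 p3=1 p4=0 p5=0 p6=1 p7=0
  p1=1 p2=0 p3=0 p4=0 p5=0 p6=1 p7=0
  p1=1 p2=0 p3=1 p4=0 p5=0 p6=1 p7=0
Count: 4.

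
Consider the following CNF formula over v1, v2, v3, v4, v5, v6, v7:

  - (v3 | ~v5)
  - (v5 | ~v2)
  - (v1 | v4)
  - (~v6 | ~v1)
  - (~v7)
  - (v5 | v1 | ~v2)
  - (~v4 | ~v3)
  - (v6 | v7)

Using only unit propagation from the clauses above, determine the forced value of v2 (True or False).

Unit clause (~v7) sets v7 = False.
(v7 | v6) with v7 = False leaves only v6, so v6 = True.
From (~v1 | ~v6) and v6 = True: v1 = False.
(v1 | v4) with v1 = False leaves only v4, so v4 = True.
(~v4 | ~v3): since v4 = True, the clause reduces to (~v3). v3 = False.
In (v3 | ~v5), v3 is now false; ~v5 must hold, so v5 = False.
In (v5 | ~v2), v5 is now false; ~v2 must hold, so v2 = False.

False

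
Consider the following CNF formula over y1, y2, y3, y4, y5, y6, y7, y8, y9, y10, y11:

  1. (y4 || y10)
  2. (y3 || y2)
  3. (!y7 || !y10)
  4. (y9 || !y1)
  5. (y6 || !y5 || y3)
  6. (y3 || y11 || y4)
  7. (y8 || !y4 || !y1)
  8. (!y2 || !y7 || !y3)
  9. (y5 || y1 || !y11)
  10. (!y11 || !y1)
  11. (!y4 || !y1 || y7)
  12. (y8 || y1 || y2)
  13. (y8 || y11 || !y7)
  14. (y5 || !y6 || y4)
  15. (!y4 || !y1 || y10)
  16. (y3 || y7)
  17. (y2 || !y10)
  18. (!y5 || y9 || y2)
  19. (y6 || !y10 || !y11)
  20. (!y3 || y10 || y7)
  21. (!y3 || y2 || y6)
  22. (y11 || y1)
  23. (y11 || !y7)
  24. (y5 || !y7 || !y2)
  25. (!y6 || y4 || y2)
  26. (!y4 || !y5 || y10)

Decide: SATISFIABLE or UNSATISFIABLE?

Pure literal: y8 appears only positively; assign y8 = True.
Branch on y1: take y1 = False.
  then y11 is forced to True.
  then y5 is forced to True.
Try y2 = True.
Branch on y3: take y3 = True.
  then y7 is forced to False.
  then y10 is forced to True.
  then y6 is forced to True.
y4, y9 are now unconstrained; take y4 = True, y9 = False.
So y1 = False, y2 = True, y3 = True, y4 = True, y5 = True, y6 = True, y7 = False, y8 = True, y9 = False, y10 = True, y11 = True is a satisfying assignment.

SATISFIABLE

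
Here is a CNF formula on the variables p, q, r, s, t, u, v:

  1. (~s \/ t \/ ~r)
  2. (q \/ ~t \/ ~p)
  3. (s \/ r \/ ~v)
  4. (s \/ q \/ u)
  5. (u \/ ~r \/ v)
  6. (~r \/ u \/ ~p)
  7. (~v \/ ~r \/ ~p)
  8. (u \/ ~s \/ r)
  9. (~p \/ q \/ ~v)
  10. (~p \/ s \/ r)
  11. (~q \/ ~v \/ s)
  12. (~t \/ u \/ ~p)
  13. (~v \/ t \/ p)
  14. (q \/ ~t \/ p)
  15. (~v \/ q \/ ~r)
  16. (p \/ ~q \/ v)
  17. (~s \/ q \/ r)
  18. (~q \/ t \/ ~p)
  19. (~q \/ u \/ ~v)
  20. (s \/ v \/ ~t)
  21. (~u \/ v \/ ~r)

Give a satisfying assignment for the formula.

p = True, q = True, r = False, s = True, t = True, u = True, v = True

Check each clause:
  1. (~s \/ t \/ ~r) — ~r is true.
  2. (q \/ ~p \/ ~t) — q is true.
  3. (r \/ s \/ ~v) — s is true.
  4. (q \/ s \/ u) — q is true.
  5. (v \/ u \/ ~r) — ~r is true.
  6. (u \/ ~p \/ ~r) — ~r is true.
  7. (~p \/ ~v \/ ~r) — ~r is true.
  8. (u \/ r \/ ~s) — u is true.
  9. (~p \/ ~v \/ q) — q is true.
  10. (r \/ s \/ ~p) — s is true.
  11. (~v \/ s \/ ~q) — s is true.
  12. (~t \/ u \/ ~p) — u is true.
  13. (t \/ ~v \/ p) — t is true.
  14. (~t \/ p \/ q) — p is true.
  15. (~v \/ q \/ ~r) — q is true.
  16. (~q \/ v \/ p) — p is true.
  17. (r \/ ~s \/ q) — q is true.
  18. (t \/ ~q \/ ~p) — t is true.
  19. (u \/ ~v \/ ~q) — u is true.
  20. (v \/ s \/ ~t) — s is true.
  21. (~r \/ ~u \/ v) — ~r is true.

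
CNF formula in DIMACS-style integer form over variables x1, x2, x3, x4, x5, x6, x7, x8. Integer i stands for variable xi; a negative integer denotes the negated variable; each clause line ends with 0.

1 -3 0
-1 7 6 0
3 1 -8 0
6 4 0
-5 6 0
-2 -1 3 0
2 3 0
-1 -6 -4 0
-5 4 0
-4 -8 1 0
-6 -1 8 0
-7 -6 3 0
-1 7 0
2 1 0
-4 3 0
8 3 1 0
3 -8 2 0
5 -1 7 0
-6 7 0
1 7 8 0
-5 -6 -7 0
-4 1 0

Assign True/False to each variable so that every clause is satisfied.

x1 = True, x2 = True, x3 = True, x4 = True, x5 = False, x6 = False, x7 = True, x8 = False

Try x1 = True.
  then x7 is forced to True.
Branch on x2: take x2 = True.
  then x3 is forced to True.
Try x4 = True.
  then x6 is forced to False.
  then x5 is forced to False.
x8 is now unconstrained; take x8 = False.
Check each clause:
  1. {x1, ¬x3} — x1 is true.
  2. {x6, x7, ¬x1} — x7 is true.
  3. {x3, x1, ¬x8} — ¬x8 is true.
  4. {x6, x4} — x4 is true.
  5. {¬x5, x6} — ¬x5 is true.
  6. {x3, ¬x1, ¬x2} — x3 is true.
  7. {x3, x2} — x2 is true.
  8. {¬x4, ¬x6, ¬x1} — ¬x6 is true.
  9. {x4, ¬x5} — ¬x5 is true.
  10. {x1, ¬x8, ¬x4} — ¬x8 is true.
  11. {¬x1, ¬x6, x8} — ¬x6 is true.
  12. {¬x6, x3, ¬x7} — ¬x6 is true.
  13. {¬x1, x7} — x7 is true.
  14. {x2, x1} — x1 is true.
  15. {x3, ¬x4} — x3 is true.
  16. {x3, x1, x8} — x1 is true.
  17. {¬x8, x2, x3} — ¬x8 is true.
  18. {¬x1, x7, x5} — x7 is true.
  19. {¬x6, x7} — ¬x6 is true.
  20. {x7, x1, x8} — x1 is true.
  21. {¬x5, ¬x6, ¬x7} — ¬x6 is true.
  22. {x1, ¬x4} — x1 is true.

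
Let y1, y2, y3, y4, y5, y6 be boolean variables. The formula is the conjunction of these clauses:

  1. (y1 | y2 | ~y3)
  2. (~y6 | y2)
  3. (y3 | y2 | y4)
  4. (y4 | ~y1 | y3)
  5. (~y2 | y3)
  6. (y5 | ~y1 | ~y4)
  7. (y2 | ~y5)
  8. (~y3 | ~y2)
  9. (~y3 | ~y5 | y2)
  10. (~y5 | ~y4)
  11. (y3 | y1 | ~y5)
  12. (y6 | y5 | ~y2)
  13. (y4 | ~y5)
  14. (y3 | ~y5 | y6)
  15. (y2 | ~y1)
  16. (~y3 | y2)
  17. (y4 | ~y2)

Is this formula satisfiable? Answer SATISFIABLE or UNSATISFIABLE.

SATISFIABLE

Branch on y1: take y1 = False.
Try y2 = False.
  then y3 is forced to False.
  then y6 is forced to False.
  then y4 is forced to True.
  then y5 is forced to False.
So y1 = F, y2 = F, y3 = F, y4 = T, y5 = F, y6 = F is a satisfying assignment.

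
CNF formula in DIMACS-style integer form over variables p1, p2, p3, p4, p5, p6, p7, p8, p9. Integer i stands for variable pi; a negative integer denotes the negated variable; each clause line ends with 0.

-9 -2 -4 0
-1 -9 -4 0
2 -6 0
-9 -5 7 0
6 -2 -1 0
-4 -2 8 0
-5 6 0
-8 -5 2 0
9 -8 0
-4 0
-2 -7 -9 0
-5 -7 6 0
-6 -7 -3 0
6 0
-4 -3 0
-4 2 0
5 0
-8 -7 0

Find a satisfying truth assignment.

p1 = T  p2 = T  p3 = F  p4 = F  p5 = T  p6 = T  p7 = T  p8 = F  p9 = F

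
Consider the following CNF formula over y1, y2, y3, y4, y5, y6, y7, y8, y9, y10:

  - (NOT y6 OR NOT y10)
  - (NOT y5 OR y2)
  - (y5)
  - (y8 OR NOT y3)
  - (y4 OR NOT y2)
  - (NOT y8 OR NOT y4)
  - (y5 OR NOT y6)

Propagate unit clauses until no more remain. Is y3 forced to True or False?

False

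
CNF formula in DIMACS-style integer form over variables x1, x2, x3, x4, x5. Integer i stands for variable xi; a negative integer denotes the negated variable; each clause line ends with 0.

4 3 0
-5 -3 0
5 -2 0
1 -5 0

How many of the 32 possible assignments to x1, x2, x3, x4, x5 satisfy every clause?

Split on x5, then x3.
  x5=T, x3=T: a clause becomes empty — 0.
  x5=T, x3=F: remaining (x1,x2,x4) ∈ {(T,F,T); (T,T,T)} — 2.
  x5=F, x3=T: remaining (x1,x2,x4) ∈ {(F,F,F); (F,F,T); (T,F,F); (T,F,T)} — 4.
  x5=F, x3=F: remaining (x1,x2,x4) ∈ {(F,F,T); (T,F,T)} — 2.
Total: 0 + 2 + 4 + 2 = 8.

8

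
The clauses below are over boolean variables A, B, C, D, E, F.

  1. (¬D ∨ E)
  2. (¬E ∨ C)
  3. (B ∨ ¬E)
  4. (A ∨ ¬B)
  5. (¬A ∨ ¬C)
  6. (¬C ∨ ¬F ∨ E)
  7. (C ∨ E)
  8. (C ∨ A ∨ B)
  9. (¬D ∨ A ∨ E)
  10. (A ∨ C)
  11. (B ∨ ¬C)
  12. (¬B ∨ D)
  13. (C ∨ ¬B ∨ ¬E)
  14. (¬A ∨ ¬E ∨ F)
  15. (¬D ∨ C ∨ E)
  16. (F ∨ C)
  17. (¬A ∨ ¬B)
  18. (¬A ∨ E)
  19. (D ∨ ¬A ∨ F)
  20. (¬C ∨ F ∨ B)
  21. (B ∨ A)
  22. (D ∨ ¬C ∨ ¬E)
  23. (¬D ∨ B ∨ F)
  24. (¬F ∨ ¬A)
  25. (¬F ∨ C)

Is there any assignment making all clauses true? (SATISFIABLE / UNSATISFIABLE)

UNSATISFIABLE

C = True:
  propagation gives A=False, B=False; an empty clause results — contradiction.
C = False:
  propagation gives E=False; an empty clause results — contradiction.
Every branch closes, so no satisfying assignment exists.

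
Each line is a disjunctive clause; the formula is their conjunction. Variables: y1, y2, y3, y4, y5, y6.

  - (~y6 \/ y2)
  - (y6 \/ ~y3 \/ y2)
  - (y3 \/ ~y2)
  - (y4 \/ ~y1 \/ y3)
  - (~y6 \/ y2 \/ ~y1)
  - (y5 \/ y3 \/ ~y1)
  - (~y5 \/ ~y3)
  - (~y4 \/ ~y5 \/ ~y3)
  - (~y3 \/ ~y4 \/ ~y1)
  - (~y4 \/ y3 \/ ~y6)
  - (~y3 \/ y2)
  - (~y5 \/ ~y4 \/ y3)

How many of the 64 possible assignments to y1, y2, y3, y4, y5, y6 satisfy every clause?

Case analysis on y3 and y2:
  y3=T, y2=T: y6 free; 3 ways for (y1,y4,y5) × 2^1 = 6.
  y3=T, y2=F: a clause becomes empty — 0.
  y3=F, y2=T: a clause becomes empty — 0.
  y3=F, y2=F: remaining (y1,y4,y5,y6) ∈ {(F,F,F,F); (F,F,T,F); (F,T,F,F)} — 3.
Total: 6 + 0 + 0 + 3 = 9.

9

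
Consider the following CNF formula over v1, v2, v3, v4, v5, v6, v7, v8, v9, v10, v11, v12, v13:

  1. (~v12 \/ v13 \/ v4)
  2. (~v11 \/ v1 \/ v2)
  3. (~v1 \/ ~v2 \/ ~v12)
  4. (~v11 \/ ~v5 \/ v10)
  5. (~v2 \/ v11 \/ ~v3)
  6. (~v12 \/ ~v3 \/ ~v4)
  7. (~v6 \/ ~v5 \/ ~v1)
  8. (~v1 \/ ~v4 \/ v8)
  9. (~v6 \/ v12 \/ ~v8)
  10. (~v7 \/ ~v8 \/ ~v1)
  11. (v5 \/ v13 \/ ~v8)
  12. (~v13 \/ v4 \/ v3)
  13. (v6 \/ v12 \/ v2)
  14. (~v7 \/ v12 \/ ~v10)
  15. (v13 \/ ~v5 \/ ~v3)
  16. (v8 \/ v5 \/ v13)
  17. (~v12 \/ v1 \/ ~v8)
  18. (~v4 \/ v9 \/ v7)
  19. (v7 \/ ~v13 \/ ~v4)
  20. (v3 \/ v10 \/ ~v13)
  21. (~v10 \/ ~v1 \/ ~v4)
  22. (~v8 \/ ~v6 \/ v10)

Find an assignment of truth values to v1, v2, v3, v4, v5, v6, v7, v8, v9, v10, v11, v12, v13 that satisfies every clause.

v9 occurs only positively in the remaining clauses — set v9 = True.
Try v1 = True.
For the remaining variables, v2 = False, v3 = True, v4 = False, v5 = False, v6 = False, v7 = False, v8 = True, v10 = True, v11 = False, v12 = True, v13 = True works.
Every clause has at least one true literal under this assignment.

v1=T, v2=F, v3=T, v4=F, v5=F, v6=F, v7=F, v8=T, v9=T, v10=T, v11=F, v12=T, v13=T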